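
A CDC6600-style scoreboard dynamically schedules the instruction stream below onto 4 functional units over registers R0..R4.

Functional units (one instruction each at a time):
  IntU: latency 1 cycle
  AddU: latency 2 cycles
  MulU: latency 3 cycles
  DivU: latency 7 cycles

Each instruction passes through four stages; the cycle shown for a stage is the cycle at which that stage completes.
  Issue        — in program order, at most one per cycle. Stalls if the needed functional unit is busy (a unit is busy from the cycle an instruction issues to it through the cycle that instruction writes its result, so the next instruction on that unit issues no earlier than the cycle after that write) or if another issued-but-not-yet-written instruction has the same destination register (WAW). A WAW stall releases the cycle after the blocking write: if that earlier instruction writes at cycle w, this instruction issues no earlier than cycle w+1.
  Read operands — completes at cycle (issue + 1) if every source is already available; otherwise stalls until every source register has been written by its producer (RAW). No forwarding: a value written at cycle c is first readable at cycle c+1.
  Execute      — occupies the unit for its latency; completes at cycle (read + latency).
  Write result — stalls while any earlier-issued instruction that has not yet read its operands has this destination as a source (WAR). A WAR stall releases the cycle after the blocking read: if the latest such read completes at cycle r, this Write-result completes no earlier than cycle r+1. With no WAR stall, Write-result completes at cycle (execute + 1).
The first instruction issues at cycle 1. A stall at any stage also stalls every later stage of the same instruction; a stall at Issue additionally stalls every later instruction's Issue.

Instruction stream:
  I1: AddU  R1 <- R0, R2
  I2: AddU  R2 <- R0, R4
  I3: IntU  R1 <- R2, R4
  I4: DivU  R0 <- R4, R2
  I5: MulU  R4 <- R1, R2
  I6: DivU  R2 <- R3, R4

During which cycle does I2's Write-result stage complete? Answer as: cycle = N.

cycle = 10

[1] issue I1 (AddU)
[2] I1 read-ops
[4] I1 finished on AddU
[5] I1→R1
[6] issue I2 (AddU)
[7] I2 read-ops | issue I3 (IntU)
[8] issue I4 (DivU)
[9] I2 finished on AddU | issue I5 (MulU)
[10] I2→R2
[11] I3 read-ops | I4 read-ops
[12] I3 finished on IntU
[13] I3→R1
[14] I5 read-ops
[17] I5 finished on MulU
[18] I4 finished on DivU | I5→R4
[19] I4→R0
[20] issue I6 (DivU)
[21] I6 read-ops
[28] I6 finished on DivU
[29] I6→R2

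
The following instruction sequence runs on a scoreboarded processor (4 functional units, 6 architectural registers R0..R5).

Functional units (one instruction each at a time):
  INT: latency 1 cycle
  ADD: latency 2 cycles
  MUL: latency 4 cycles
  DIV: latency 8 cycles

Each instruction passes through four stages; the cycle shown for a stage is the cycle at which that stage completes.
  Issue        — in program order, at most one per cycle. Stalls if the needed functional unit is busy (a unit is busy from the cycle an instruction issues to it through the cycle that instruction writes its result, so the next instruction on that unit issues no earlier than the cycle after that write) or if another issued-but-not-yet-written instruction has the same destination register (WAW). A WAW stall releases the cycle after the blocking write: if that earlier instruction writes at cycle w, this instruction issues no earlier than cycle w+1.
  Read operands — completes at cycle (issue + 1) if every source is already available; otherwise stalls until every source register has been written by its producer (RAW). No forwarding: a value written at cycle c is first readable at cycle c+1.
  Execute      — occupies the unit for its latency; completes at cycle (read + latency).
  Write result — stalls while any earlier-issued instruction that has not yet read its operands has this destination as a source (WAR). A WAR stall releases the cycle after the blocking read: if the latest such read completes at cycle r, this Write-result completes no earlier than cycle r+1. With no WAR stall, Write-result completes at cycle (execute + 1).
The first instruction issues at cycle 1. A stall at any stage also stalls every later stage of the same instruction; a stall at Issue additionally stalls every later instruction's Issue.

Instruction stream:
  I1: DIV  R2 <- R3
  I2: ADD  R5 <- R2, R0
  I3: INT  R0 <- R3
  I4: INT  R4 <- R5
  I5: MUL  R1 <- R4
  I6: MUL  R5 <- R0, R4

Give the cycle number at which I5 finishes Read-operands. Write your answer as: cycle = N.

1) issue 1, read 2, done 10, write 11
2) issue 2, read 12, done 14, write 15  <RAW R2: wait I1 write@11>
3) issue 3, read 4, done 5, write 13  <WAR R0: wait I2 read@12>
4) issue 14, read 16, done 17, write 18  <struct: INT busy until I3 writes@13 / RAW R5: wait I2 write@15>
5) issue 15, read 19, done 23, write 24  <RAW R4: wait I4 write@18>
6) issue 25, read 26, done 30, write 31  <struct: MUL busy until I5 writes@24>

cycle = 19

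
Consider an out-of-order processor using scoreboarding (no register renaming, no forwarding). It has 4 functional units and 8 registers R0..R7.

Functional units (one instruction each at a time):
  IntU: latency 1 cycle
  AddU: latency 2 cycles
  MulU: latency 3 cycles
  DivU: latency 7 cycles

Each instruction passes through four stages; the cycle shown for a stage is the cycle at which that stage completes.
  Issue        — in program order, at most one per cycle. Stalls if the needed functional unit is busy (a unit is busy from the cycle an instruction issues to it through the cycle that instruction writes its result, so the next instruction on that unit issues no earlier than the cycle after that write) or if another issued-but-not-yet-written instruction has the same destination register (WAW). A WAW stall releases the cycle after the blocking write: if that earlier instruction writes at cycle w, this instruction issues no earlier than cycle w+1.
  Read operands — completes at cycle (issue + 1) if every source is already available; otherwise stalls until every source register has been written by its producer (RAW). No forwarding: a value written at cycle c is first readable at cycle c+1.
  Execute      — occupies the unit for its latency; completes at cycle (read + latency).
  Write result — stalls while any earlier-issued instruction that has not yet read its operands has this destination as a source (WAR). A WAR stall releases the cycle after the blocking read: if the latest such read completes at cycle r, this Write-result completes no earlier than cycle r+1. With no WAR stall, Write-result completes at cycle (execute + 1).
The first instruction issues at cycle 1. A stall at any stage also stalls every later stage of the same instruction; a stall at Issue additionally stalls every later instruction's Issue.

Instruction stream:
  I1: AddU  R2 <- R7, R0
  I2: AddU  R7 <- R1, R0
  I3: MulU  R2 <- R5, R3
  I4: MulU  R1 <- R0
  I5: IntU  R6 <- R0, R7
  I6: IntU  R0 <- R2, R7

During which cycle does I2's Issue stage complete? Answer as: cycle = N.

cycle = 6

[1] I1→AddU
[2] I1 RO
[4] I1 EX
[5] I1 WR R2
[6] I2→AddU
[7] I2 RO; I3→MulU
[8] I3 RO
[9] I2 EX
[10] I2 WR R7
[11] I3 EX
[12] I3 WR R2
[13] I4→MulU
[14] I4 RO; I5→IntU
[15] I5 RO
[16] I5 EX
[17] I4 EX; I5 WR R6
[18] I4 WR R1; I6→IntU
[19] I6 RO
[20] I6 EX
[21] I6 WR R0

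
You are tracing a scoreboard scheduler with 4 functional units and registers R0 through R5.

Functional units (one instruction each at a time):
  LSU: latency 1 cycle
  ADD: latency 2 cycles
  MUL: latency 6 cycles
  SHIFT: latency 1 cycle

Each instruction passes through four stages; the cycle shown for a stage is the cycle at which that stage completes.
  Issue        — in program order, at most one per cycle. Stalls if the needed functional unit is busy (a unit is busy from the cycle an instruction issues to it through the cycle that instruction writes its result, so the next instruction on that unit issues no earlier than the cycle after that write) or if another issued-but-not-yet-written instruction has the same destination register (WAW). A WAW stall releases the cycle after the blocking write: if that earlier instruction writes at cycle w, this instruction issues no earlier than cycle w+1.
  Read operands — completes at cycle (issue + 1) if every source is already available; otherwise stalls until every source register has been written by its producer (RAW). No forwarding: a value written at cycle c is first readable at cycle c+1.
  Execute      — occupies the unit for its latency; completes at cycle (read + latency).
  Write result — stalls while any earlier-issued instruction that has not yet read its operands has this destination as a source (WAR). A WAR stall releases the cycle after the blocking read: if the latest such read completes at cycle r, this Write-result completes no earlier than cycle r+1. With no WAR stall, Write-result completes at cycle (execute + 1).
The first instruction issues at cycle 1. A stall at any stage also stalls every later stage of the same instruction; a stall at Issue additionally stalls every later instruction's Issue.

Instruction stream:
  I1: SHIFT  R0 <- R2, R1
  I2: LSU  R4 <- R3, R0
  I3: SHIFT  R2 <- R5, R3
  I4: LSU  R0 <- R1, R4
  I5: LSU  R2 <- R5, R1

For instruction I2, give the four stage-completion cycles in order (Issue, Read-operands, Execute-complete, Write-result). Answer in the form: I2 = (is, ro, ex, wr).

I2 = (2, 5, 6, 7)

t=1  I1 issues→SHIFT
t=2  I1 reads, I2 issues→LSU
t=3  I1 exec-done
t=4  I1 writes R0
t=5  I2 reads, I3 issues→SHIFT
t=6  I2 exec-done, I3 reads
t=7  I2 writes R4, I3 exec-done
t=8  I3 writes R2, I4 issues→LSU
t=9  I4 reads
t=10  I4 exec-done
t=11  I4 writes R0
t=12  I5 issues→LSU
t=13  I5 reads
t=14  I5 exec-done
t=15  I5 writes R2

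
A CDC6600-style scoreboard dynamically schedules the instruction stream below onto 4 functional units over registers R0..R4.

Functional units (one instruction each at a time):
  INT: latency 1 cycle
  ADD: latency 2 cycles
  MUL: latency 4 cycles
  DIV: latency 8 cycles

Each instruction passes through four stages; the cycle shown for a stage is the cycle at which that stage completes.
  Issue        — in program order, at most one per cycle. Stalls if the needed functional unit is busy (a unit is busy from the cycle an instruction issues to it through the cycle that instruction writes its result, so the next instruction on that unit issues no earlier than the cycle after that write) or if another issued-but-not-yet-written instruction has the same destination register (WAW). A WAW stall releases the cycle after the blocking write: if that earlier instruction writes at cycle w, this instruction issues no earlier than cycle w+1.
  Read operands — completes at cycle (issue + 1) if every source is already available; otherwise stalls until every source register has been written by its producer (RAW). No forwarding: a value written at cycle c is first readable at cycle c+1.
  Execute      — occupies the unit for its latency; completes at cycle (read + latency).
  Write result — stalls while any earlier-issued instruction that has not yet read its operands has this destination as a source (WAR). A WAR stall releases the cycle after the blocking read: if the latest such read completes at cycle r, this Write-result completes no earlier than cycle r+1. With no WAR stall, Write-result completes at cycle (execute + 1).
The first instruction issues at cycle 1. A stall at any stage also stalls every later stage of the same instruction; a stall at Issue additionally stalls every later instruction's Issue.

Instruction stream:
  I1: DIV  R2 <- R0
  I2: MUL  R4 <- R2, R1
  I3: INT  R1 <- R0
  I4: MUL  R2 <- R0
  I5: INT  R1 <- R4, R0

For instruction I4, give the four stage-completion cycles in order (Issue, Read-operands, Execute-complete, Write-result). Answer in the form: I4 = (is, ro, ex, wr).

t=1  I1→DIV
t=2  I1 RO, I2→MUL
t=3  I3→INT
t=4  I3 RO
t=5  I3 EX
t=10  I1 EX
t=11  I1 WR R2
t=12  I2 RO
t=13  I3 WR R1
t=16  I2 EX
t=17  I2 WR R4
t=18  I4→MUL
t=19  I4 RO, I5→INT
t=20  I5 RO
t=21  I5 EX
t=22  I5 WR R1
t=23  I4 EX
t=24  I4 WR R2

I4 = (18, 19, 23, 24)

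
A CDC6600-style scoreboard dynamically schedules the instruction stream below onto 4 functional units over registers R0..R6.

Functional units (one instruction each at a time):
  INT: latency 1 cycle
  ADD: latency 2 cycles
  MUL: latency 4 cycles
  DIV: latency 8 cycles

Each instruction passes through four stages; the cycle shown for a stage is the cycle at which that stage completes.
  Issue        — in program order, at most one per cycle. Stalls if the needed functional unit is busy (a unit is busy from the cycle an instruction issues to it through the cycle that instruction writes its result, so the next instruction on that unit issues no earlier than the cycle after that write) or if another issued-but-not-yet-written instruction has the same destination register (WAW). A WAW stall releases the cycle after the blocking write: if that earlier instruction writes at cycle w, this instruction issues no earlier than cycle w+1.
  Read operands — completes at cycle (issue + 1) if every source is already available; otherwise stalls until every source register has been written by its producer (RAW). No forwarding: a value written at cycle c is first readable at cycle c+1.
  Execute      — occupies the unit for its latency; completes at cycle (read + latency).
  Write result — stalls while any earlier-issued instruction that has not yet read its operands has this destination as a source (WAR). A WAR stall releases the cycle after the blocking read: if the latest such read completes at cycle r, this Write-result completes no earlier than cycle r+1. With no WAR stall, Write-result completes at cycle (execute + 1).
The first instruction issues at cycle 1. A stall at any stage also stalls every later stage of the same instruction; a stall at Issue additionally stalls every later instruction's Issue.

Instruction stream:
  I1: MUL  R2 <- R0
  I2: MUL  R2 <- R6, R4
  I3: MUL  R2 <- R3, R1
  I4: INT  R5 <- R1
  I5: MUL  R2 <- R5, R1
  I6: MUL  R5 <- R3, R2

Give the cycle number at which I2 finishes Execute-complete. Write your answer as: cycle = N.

cycle = 13

cycle 1: I1→MUL
cycle 2: I1 RO
cycle 6: I1 EX
cycle 7: I1 WR R2
cycle 8: I2→MUL
cycle 9: I2 RO
cycle 13: I2 EX
cycle 14: I2 WR R2
cycle 15: I3→MUL
cycle 16: I3 RO, I4→INT
cycle 17: I4 RO
cycle 18: I4 EX
cycle 19: I4 WR R5
cycle 20: I3 EX
cycle 21: I3 WR R2
cycle 22: I5→MUL
cycle 23: I5 RO
cycle 27: I5 EX
cycle 28: I5 WR R2
cycle 29: I6→MUL
cycle 30: I6 RO
cycle 34: I6 EX
cycle 35: I6 WR R5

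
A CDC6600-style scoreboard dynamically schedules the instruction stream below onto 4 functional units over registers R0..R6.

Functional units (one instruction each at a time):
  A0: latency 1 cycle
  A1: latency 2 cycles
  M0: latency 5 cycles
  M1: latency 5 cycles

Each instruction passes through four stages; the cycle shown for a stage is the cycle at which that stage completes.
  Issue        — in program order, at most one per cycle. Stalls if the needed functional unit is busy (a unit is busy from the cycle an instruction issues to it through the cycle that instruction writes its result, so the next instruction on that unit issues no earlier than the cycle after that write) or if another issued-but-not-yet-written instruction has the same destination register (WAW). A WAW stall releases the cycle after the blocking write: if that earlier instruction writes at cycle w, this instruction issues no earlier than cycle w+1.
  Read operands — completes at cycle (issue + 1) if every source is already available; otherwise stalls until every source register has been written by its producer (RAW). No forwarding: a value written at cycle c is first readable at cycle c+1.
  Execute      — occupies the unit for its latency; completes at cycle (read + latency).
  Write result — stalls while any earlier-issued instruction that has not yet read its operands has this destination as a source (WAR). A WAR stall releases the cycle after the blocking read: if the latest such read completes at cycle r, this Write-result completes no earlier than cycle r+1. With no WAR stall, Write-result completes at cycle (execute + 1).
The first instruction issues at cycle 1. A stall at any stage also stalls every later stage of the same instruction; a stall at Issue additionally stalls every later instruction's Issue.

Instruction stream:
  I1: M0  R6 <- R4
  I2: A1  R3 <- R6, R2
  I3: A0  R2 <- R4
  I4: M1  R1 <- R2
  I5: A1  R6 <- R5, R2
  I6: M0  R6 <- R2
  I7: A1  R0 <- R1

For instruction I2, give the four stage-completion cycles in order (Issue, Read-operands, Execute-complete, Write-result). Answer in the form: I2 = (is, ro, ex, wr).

  I1 | 1 | 2 | 7 | 8
  I2 | 2 | 9 | 11 | 12   RAW R6: wait I1 write@8
  I3 | 3 | 4 | 5 | 10   WAR R2: wait I2 read@9
  I4 | 4 | 11 | 16 | 17   RAW R2: wait I3 write@10
  I5 | 13 | 14 | 16 | 17   struct: A1 busy until I2 writes@12
  I6 | 18 | 19 | 24 | 25   WAW R6: wait I5 write@17
  I7 | 19 | 20 | 22 | 23

I2 = (2, 9, 11, 12)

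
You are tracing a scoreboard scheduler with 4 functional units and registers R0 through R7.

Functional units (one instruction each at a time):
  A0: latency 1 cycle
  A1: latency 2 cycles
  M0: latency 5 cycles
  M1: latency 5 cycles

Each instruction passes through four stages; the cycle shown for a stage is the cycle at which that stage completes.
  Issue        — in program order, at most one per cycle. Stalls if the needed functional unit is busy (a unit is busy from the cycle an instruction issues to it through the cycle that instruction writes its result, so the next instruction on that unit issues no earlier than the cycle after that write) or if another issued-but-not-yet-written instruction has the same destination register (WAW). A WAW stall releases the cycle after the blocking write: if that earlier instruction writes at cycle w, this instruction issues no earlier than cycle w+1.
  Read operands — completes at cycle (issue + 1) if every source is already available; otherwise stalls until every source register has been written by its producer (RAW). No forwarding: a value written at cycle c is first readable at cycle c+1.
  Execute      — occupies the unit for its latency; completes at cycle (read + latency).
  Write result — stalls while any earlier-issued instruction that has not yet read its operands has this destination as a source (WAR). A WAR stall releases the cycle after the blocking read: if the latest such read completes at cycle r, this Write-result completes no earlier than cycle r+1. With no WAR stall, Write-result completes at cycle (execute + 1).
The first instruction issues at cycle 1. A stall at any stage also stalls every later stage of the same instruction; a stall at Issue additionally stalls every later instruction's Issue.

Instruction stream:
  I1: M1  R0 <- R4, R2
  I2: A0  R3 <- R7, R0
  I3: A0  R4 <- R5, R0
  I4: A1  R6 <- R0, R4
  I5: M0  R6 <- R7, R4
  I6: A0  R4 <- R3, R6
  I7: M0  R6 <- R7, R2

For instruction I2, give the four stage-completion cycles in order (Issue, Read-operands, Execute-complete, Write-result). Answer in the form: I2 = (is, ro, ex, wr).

c1: I1 dispatched to M1
c2: I1 operands ready | I2 dispatched to A0
c7: I1 complete
c8: R0←I1
c9: I2 operands ready
c10: I2 complete
c11: R3←I2
c12: I3 dispatched to A0
c13: I3 operands ready | I4 dispatched to A1
c14: I3 complete
c15: R4←I3
c16: I4 operands ready
c18: I4 complete
c19: R6←I4
c20: I5 dispatched to M0
c21: I5 operands ready | I6 dispatched to A0
c26: I5 complete
c27: R6←I5
c28: I6 operands ready | I7 dispatched to M0
c29: I6 complete | I7 operands ready
c30: R4←I6
c34: I7 complete
c35: R6←I7

I2 = (2, 9, 10, 11)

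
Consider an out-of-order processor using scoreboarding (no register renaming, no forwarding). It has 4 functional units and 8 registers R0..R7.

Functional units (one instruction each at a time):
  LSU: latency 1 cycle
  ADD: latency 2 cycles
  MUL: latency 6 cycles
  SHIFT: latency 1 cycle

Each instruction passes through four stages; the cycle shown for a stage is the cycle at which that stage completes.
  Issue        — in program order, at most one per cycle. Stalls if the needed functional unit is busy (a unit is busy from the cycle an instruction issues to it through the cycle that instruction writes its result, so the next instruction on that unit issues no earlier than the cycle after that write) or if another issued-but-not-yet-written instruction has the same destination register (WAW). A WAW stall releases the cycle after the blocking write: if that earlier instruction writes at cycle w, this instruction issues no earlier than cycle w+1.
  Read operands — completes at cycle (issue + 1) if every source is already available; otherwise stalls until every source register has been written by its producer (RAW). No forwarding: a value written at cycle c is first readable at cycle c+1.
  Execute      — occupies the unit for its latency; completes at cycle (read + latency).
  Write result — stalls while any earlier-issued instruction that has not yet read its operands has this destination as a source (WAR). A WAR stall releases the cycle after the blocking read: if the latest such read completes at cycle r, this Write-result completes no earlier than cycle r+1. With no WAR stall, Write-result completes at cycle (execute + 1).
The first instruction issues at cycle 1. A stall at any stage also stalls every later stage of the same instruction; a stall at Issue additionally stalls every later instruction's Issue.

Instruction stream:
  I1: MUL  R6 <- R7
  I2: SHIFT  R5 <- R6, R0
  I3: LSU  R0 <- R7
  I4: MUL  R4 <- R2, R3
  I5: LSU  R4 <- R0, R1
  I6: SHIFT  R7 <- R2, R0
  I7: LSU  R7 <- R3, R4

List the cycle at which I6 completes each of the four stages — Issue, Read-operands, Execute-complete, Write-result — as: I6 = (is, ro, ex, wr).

I6 = (20, 21, 22, 23)

cycle 1: I1 issues→MUL
cycle 2: I1 reads | I2 issues→SHIFT
cycle 3: I3 issues→LSU
cycle 4: I3 reads
cycle 5: I3 exec-done
cycle 8: I1 exec-done
cycle 9: I1 writes R6
cycle 10: I2 reads | I4 issues→MUL
cycle 11: I2 exec-done | I3 writes R0 | I4 reads
cycle 12: I2 writes R5
cycle 17: I4 exec-done
cycle 18: I4 writes R4
cycle 19: I5 issues→LSU
cycle 20: I5 reads | I6 issues→SHIFT
cycle 21: I5 exec-done | I6 reads
cycle 22: I5 writes R4 | I6 exec-done
cycle 23: I6 writes R7
cycle 24: I7 issues→LSU
cycle 25: I7 reads
cycle 26: I7 exec-done
cycle 27: I7 writes R7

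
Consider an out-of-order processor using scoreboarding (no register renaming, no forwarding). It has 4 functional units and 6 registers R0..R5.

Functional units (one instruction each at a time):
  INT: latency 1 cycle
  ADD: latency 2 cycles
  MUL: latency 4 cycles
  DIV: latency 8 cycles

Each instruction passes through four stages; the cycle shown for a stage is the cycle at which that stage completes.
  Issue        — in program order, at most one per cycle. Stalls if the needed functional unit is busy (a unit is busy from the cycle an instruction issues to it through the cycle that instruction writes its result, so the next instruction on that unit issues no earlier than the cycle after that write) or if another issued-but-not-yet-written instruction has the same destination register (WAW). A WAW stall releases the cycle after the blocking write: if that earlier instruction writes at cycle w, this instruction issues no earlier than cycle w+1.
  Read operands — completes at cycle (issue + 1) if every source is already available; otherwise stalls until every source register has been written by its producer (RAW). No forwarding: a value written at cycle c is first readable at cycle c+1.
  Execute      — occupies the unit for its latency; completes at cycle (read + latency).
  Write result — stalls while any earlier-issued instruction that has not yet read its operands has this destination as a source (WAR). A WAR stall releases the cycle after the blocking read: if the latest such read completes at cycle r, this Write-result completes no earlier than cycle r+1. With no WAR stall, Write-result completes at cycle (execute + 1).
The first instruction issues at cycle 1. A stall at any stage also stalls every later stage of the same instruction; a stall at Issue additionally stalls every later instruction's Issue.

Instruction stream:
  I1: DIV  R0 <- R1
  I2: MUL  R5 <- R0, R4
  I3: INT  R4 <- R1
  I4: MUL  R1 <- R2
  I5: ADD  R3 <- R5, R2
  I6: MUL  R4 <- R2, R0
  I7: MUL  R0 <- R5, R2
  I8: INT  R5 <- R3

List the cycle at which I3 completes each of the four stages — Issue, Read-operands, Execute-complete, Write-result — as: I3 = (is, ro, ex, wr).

I3 = (3, 4, 5, 13)

t=1  I1→DIV
t=2  I1 RO | I2→MUL
t=3  I3→INT
t=4  I3 RO
t=5  I3 EX
t=10  I1 EX
t=11  I1 WR R0
t=12  I2 RO
t=13  I3 WR R4
t=16  I2 EX
t=17  I2 WR R5
t=18  I4→MUL
t=19  I4 RO | I5→ADD
t=20  I5 RO
t=22  I5 EX
t=23  I4 EX | I5 WR R3
t=24  I4 WR R1
t=25  I6→MUL
t=26  I6 RO
t=30  I6 EX
t=31  I6 WR R4
t=32  I7→MUL
t=33  I7 RO | I8→INT
t=34  I8 RO
t=35  I8 EX
t=36  I8 WR R5
t=37  I7 EX
t=38  I7 WR R0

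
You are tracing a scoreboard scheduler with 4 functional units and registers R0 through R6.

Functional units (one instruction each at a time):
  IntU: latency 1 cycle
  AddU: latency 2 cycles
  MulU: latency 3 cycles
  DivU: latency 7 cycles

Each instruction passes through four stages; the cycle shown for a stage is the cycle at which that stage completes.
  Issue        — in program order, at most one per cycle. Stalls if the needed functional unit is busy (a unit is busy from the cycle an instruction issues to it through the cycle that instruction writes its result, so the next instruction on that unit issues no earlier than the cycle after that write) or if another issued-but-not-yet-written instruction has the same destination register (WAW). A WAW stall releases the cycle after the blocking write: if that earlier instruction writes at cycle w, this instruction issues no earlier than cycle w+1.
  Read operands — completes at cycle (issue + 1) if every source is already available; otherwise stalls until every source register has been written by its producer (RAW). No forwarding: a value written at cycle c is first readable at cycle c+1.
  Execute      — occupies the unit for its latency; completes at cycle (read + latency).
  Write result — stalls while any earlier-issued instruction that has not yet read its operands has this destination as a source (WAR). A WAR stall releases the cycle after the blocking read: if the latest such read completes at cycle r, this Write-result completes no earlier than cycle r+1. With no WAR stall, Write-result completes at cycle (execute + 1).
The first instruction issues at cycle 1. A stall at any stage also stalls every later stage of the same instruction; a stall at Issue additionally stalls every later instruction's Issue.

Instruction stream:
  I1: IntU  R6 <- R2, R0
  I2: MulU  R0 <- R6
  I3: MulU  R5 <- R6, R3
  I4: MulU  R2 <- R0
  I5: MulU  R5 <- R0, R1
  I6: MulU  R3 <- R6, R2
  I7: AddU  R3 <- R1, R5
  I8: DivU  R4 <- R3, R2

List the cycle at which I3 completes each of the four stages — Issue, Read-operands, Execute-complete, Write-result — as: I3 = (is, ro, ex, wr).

I3 = (10, 11, 14, 15)

I1: IS=1 RO=2 EX=3 WR=4
I2: IS=2 RO=5 EX=8 WR=9  [RAW R6: wait I1 write@4]
I3: IS=10 RO=11 EX=14 WR=15  [struct: MulU busy until I2 writes@9]
I4: IS=16 RO=17 EX=20 WR=21  [struct: MulU busy until I3 writes@15]
I5: IS=22 RO=23 EX=26 WR=27  [struct: MulU busy until I4 writes@21]
I6: IS=28 RO=29 EX=32 WR=33  [struct: MulU busy until I5 writes@27]
I7: IS=34 RO=35 EX=37 WR=38  [WAW R3: wait I6 write@33]
I8: IS=35 RO=39 EX=46 WR=47  [RAW R3: wait I7 write@38]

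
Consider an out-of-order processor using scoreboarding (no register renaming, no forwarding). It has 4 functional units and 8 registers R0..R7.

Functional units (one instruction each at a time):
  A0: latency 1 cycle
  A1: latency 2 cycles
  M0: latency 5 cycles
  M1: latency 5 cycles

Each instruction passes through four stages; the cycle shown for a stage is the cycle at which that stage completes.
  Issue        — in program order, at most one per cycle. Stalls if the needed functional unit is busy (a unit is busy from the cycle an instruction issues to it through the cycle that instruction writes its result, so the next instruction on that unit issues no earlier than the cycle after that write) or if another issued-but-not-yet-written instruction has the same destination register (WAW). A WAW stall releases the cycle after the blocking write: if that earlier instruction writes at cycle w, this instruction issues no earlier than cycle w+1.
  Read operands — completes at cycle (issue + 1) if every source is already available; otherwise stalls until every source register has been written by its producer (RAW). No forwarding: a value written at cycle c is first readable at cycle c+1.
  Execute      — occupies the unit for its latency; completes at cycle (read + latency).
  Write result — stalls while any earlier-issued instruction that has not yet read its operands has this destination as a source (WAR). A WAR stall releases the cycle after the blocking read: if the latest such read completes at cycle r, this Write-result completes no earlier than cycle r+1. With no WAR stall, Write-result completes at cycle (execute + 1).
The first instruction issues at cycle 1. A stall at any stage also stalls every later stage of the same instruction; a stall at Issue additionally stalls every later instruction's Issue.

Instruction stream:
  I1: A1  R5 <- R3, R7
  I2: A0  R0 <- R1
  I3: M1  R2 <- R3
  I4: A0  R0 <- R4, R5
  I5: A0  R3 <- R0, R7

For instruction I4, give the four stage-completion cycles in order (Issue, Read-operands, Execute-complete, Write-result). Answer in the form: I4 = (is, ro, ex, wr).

I1: IS=1 RO=2 EX=4 WR=5
I2: IS=2 RO=3 EX=4 WR=5
I3: IS=3 RO=4 EX=9 WR=10
I4: IS=6 RO=7 EX=8 WR=9  [struct: A0 busy until I2 writes@5]
I5: IS=10 RO=11 EX=12 WR=13  [struct: A0 busy until I4 writes@9]

I4 = (6, 7, 8, 9)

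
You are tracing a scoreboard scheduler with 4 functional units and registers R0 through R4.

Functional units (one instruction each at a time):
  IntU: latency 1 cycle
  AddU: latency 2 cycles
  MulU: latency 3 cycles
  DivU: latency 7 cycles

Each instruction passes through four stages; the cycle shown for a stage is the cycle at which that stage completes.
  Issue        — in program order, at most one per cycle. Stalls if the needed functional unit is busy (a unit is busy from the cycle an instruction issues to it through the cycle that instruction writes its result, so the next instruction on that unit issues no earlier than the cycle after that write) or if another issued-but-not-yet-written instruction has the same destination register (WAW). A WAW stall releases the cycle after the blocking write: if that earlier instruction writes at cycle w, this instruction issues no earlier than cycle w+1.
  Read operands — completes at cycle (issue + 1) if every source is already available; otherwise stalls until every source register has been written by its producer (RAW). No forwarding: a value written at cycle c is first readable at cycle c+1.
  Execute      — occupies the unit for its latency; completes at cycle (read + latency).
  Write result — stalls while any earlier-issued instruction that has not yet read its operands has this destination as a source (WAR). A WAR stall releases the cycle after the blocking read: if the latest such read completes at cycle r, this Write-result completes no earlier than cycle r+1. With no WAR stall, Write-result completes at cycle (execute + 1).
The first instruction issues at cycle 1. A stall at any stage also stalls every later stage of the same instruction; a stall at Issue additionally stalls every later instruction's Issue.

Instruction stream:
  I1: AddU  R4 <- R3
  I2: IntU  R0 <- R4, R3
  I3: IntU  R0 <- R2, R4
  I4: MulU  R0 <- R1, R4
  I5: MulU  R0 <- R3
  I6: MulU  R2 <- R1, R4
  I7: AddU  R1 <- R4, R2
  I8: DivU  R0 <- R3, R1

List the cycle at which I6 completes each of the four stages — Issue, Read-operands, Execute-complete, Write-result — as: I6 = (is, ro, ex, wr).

[I1] 1/2/4/5
[I2] 2/6/7/8  (RAW R4: wait I1 write@5)
[I3] 9/10/11/12  (struct: IntU busy until I2 writes@8)
[I4] 13/14/17/18  (WAW R0: wait I3 write@12)
[I5] 19/20/23/24  (struct: MulU busy until I4 writes@18)
[I6] 25/26/29/30  (struct: MulU busy until I5 writes@24)
[I7] 26/31/33/34  (RAW R2: wait I6 write@30)
[I8] 27/35/42/43  (RAW R1: wait I7 write@34)

I6 = (25, 26, 29, 30)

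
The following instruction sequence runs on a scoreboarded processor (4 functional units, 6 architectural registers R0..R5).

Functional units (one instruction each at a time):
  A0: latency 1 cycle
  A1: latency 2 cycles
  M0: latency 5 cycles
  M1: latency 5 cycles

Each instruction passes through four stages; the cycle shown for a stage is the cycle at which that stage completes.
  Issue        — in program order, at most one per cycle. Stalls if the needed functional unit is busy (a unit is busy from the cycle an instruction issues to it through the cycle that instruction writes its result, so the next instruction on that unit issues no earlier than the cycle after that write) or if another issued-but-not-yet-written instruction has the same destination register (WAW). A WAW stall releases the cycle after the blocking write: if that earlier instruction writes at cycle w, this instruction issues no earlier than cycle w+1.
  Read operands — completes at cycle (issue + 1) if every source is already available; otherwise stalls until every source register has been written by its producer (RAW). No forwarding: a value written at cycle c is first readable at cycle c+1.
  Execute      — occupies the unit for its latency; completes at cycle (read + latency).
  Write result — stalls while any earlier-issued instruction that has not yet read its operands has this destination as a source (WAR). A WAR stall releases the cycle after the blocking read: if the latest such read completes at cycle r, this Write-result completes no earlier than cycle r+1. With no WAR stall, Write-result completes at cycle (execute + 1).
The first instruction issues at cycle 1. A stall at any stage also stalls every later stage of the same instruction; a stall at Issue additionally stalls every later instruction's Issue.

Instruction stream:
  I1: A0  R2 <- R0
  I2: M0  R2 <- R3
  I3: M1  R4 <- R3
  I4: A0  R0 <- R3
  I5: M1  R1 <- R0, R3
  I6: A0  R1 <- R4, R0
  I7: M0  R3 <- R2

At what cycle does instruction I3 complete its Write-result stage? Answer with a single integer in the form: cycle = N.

cycle = 13

t=1  I1 dispatched to A0
t=2  I1 operands ready
t=3  I1 complete
t=4  R2←I1
t=5  I2 dispatched to M0
t=6  I2 operands ready | I3 dispatched to M1
t=7  I3 operands ready | I4 dispatched to A0
t=8  I4 operands ready
t=9  I4 complete
t=10  R0←I4
t=11  I2 complete
t=12  R2←I2 | I3 complete
t=13  R4←I3
t=14  I5 dispatched to M1
t=15  I5 operands ready
t=20  I5 complete
t=21  R1←I5
t=22  I6 dispatched to A0
t=23  I6 operands ready | I7 dispatched to M0
t=24  I6 complete | I7 operands ready
t=25  R1←I6
t=29  I7 complete
t=30  R3←I7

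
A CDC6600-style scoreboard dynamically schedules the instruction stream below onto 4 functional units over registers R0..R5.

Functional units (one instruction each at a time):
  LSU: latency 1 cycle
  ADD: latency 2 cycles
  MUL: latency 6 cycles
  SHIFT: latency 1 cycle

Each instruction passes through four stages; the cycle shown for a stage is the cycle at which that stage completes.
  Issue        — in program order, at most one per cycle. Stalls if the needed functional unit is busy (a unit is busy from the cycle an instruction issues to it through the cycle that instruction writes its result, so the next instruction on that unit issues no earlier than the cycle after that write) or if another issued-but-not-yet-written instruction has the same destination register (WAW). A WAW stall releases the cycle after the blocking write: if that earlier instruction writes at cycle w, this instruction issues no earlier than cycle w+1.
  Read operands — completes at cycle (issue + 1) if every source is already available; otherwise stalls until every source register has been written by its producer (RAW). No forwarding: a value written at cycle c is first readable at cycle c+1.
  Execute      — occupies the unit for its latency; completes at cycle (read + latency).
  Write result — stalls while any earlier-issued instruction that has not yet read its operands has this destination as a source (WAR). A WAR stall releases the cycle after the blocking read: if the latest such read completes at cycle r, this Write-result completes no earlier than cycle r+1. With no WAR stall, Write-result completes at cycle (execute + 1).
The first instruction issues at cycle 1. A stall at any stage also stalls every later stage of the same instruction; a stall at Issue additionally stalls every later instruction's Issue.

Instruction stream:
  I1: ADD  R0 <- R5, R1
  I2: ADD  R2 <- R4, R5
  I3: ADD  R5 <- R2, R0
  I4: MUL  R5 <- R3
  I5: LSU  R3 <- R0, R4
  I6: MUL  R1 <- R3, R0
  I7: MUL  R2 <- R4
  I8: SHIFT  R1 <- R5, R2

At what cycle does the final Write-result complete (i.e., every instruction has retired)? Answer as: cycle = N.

cycle = 45

c1: I1 issues→ADD
c2: I1 reads
c4: I1 exec-done
c5: I1 writes R0
c6: I2 issues→ADD
c7: I2 reads
c9: I2 exec-done
c10: I2 writes R2
c11: I3 issues→ADD
c12: I3 reads
c14: I3 exec-done
c15: I3 writes R5
c16: I4 issues→MUL
c17: I4 reads, I5 issues→LSU
c18: I5 reads
c19: I5 exec-done
c20: I5 writes R3
c23: I4 exec-done
c24: I4 writes R5
c25: I6 issues→MUL
c26: I6 reads
c32: I6 exec-done
c33: I6 writes R1
c34: I7 issues→MUL
c35: I7 reads, I8 issues→SHIFT
c41: I7 exec-done
c42: I7 writes R2
c43: I8 reads
c44: I8 exec-done
c45: I8 writes R1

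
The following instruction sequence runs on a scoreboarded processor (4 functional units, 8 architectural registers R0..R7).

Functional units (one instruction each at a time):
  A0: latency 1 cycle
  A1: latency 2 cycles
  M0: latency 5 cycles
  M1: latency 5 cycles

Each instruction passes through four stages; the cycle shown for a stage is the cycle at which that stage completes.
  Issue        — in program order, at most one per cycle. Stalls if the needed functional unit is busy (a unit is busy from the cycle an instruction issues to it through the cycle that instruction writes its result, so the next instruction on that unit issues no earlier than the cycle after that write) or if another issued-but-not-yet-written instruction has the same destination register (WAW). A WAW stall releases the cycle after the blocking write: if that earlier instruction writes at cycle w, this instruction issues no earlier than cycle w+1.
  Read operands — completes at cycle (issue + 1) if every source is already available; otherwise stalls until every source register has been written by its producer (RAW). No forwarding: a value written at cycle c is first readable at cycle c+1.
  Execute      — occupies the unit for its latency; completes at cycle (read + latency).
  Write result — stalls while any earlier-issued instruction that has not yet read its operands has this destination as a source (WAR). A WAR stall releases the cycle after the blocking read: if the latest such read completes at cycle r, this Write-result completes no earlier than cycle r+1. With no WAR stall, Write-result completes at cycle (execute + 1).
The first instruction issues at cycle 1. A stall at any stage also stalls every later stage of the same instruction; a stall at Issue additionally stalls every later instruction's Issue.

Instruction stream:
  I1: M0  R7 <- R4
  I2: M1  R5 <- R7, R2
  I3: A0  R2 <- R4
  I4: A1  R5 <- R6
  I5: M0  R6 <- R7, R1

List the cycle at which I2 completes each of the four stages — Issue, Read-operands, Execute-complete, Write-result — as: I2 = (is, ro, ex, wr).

  I1 | 1 | 2 | 7 | 8
  I2 | 2 | 9 | 14 | 15   RAW R7: wait I1 write@8
  I3 | 3 | 4 | 5 | 10   WAR R2: wait I2 read@9
  I4 | 16 | 17 | 19 | 20   WAW R5: wait I2 write@15
  I5 | 17 | 18 | 23 | 24

I2 = (2, 9, 14, 15)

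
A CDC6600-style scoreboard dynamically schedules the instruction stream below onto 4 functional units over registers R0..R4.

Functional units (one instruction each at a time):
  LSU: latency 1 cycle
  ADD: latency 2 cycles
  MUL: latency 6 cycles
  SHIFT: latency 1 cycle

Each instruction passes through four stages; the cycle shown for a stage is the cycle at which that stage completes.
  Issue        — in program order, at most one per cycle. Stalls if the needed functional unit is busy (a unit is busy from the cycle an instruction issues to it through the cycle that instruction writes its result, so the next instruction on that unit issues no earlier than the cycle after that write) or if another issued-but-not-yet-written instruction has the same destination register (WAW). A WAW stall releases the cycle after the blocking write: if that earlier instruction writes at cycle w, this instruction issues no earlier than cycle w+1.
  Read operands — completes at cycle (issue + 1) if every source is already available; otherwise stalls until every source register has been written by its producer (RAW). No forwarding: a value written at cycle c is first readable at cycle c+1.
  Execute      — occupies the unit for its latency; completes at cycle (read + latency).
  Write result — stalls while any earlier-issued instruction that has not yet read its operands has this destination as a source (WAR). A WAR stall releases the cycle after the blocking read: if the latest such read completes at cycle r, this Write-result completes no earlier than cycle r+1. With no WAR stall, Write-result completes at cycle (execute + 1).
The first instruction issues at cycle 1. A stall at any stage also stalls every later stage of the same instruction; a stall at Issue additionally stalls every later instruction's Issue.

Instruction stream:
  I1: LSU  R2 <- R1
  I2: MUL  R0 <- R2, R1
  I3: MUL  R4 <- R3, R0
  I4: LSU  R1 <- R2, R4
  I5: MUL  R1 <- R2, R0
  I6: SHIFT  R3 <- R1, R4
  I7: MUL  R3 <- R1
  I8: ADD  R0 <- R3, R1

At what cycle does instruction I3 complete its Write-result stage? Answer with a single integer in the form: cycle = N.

  I1 | 1 | 2 | 3 | 4
  I2 | 2 | 5 | 11 | 12   RAW R2: wait I1 write@4
  I3 | 13 | 14 | 20 | 21   struct: MUL busy until I2 writes@12
  I4 | 14 | 22 | 23 | 24   RAW R4: wait I3 write@21
  I5 | 25 | 26 | 32 | 33   WAW R1: wait I4 write@24
  I6 | 26 | 34 | 35 | 36   RAW R1: wait I5 write@33
  I7 | 37 | 38 | 44 | 45   WAW R3: wait I6 write@36
  I8 | 38 | 46 | 48 | 49   RAW R3: wait I7 write@45

cycle = 21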